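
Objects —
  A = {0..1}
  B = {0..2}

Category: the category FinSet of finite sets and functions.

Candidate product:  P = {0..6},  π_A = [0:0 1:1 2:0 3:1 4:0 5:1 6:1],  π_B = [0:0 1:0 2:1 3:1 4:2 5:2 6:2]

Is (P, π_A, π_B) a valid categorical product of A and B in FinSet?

Answer: NOT A VALID PRODUCT — |P|=7 ≠ |A|·|B|=6

Work:
|A|·|B| = 2·3 = 6;  |P| = 7
  → cardinalities differ; no bijection possible.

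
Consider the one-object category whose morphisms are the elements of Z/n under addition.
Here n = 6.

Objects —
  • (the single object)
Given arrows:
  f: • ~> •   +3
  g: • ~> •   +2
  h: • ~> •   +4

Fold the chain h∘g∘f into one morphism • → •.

Answer: +3

Derivation:
  0 +3≡3 +2≡5 +4≡3  (mod 6)
composite: +3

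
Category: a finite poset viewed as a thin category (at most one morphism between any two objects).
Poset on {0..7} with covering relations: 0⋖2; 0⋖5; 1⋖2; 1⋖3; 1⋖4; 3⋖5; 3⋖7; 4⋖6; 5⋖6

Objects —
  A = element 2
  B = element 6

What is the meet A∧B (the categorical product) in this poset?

Lower bounds of A=2 and B=6: {0,1}
  maximal lower bounds 0 and 1 are incomparable: neither 0<=1 nor 1<=0
→ no greatest lower bound exists

Answer: NO MEET EXISTS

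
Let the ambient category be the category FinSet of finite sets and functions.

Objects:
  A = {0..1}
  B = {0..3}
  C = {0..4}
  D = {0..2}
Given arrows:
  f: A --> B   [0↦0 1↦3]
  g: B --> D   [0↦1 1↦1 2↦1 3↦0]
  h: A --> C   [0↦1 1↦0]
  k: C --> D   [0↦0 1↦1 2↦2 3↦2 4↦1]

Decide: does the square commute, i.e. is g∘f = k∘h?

Answer: COMMUTES

Work:
Path 1 = f;g:
  0 f-->0 g-->1
  1 f-->3 g-->0
  ⟦path⟧₁ = [0↦1 1↦0]
Path 2 = h;k:
  0 h-->1 k-->1
  1 h-->0 k-->0
  ⟦path⟧₂ = [0↦1 1↦0]
Equal? YES — commutes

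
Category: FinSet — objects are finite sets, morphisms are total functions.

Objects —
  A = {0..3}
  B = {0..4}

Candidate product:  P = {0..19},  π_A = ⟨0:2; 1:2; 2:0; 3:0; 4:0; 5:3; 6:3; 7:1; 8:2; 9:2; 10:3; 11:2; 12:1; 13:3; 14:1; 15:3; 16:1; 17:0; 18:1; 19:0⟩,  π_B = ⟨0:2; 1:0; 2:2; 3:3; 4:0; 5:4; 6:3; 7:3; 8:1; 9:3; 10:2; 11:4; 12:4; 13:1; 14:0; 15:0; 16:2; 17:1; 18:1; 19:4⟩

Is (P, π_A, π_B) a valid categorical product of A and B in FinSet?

|A|·|B| = 4·5 = 20;  |P| = 20
Check the pairing map k ↦ (π_A(k), π_B(k)):
  0 : (2,2)
  1 : (2,0)
  2 : (0,2)
  3 : (0,3)
  4 : (0,0)
  5 : (3,4)
  6 : (3,3)
  7 : (1,3)
  8 : (2,1)
  9 : (2,3)
  10 : (3,2)
  11 : (2,4)
  12 : (1,4)
  13 : (3,1)
  14 : (1,0)
  15 : (3,0)
  16 : (1,2)
  17 : (0,1)
  18 : (1,1)
  19 : (0,4)
distinct pairs in image: 20 / 20 needed
  → bijection onto A×B; projections well-typed.

Answer: VALID PRODUCT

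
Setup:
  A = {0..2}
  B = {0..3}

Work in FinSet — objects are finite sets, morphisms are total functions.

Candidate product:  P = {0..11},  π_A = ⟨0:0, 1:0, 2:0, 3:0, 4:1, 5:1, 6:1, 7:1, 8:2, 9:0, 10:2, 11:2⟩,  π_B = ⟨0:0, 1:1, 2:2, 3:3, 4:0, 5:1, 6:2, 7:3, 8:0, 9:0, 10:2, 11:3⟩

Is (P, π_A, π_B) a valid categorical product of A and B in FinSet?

Answer: NOT A VALID PRODUCT — duplicate pair at indices 0,9

Trace:
|A|·|B| = 3·4 = 12;  |P| = 12
Check the pairing map k ↦ (π_A(k), π_B(k)):
  0 : (0,0)
  1 : (0,1)
  2 : (0,2)
  3 : (0,3)
  4 : (1,0)
  5 : (1,1)
  6 : (1,2)
  7 : (1,3)
  8 : (2,0)
  9 : (0,0)  ✗ repeats pair of k=0
  10 : (2,2)
  11 : (2,3)
distinct pairs in image: 11 / 12 needed
  → (0,0) hit at k=0 and k=9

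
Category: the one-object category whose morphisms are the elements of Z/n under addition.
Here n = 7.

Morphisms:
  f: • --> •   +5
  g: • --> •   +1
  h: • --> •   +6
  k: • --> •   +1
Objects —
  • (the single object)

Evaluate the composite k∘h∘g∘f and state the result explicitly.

  0 +5≡5 +1≡6 +6≡5 +1≡6  (mod 7)
composite: +6

Answer: +6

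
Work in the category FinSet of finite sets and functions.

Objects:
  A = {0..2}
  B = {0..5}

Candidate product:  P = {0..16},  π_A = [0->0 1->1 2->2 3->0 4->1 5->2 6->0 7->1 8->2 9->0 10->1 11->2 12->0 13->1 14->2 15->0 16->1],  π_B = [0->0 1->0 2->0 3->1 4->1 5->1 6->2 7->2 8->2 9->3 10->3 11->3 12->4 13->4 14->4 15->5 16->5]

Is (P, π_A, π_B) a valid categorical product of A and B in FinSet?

Answer: NOT A VALID PRODUCT — |P|=17 ≠ |A|·|B|=18

Work:
|A|·|B| = 3·6 = 18;  |P| = 17
  → cardinalities differ; no bijection possible.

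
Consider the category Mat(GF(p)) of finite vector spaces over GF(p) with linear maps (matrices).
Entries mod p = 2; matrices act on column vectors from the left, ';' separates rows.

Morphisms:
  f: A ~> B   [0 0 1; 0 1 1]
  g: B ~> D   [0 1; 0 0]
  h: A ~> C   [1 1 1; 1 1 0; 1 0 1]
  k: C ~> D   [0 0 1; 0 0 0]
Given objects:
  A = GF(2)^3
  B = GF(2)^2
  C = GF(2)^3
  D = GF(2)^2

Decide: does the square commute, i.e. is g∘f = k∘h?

Along f;g (path 1):
  e0=⟨1,0,0⟩ f~>⟨0,0⟩ g~>⟨0,0⟩
  e1=⟨0,1,0⟩ f~>⟨0,1⟩ g~>⟨1,0⟩
  e2=⟨0,0,1⟩ f~>⟨1,1⟩ g~>⟨1,0⟩
  ⟦path⟧₁ = [0 1 1; 0 0 0]
Along h;k (path 2):
  e0=⟨1,0,0⟩ h~>⟨1,1,1⟩ k~>⟨1,0⟩
  e1=⟨0,1,0⟩ h~>⟨1,1,0⟩ k~>⟨0,0⟩
  e2=⟨0,0,1⟩ h~>⟨1,0,1⟩ k~>⟨1,0⟩
  ⟦path⟧₂ = [1 0 1; 0 0 0]
Equal? NO — does not commute

Answer: DOES NOT COMMUTE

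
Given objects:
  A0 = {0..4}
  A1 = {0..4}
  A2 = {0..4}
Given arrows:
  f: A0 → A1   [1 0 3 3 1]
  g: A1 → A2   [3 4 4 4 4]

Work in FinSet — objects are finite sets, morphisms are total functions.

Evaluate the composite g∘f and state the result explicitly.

  0 f→1 g→4
  1 f→0 g→3
  2 f→3 g→4
  3 f→3 g→4
  4 f→1 g→4
composite: [4 3 4 4 4]

Answer: [4 3 4 4 4]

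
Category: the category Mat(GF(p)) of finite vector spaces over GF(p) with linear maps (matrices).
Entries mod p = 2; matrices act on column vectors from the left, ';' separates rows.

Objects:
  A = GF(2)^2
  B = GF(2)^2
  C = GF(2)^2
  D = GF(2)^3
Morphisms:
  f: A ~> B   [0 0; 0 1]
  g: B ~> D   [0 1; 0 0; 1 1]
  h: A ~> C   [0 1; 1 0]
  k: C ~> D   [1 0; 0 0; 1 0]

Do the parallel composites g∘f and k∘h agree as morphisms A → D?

Along f;g (path 1):
  e0=⟨1,0⟩ f~>⟨0,0⟩ g~>⟨0,0,0⟩
  e1=⟨0,1⟩ f~>⟨0,1⟩ g~>⟨1,0,1⟩
  result₁ = [0 1; 0 0; 0 1]
Along h;k (path 2):
  e0=⟨1,0⟩ h~>⟨0,1⟩ k~>⟨0,0,0⟩
  e1=⟨0,1⟩ h~>⟨1,0⟩ k~>⟨1,0,1⟩
  result₂ = [0 1; 0 0; 0 1]
Equal? equal; square commutes

Answer: COMMUTES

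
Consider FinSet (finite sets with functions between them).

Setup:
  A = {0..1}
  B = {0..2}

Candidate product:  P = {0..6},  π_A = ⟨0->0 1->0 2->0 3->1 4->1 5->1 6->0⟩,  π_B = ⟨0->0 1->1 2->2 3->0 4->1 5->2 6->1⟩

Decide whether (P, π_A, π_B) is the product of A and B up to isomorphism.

Answer: NOT A VALID PRODUCT — |P|=7 ≠ |A|·|B|=6

Trace:
|A|·|B| = 2·3 = 6;  |P| = 7
  → cardinalities differ; no bijection possible.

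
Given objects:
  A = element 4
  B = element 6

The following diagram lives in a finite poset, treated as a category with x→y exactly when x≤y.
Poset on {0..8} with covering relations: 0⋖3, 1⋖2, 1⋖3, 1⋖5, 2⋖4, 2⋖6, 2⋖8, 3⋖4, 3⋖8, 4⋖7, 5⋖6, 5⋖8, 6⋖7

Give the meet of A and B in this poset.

Common predecessors of 4,6: {1,2}
  1 ⊑ 2
  2 ⊑ 2
glb = 2

Answer: A∧B = 2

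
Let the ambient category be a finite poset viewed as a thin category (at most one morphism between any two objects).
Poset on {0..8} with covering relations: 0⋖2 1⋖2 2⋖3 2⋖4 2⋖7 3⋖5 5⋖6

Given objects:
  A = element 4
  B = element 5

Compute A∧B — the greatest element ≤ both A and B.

Common predecessors of 4,5: {0,1,2}
  0 <= 2
  1 <= 2
  2 <= 2
glb = 2

Answer: A∧B = 2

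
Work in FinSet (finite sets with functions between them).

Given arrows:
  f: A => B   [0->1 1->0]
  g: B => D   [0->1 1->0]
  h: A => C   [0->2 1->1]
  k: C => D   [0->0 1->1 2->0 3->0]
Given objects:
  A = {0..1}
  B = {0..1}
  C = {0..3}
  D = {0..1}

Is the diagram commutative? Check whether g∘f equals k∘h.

Path 1 = f;g:
  0 f=>1 g=>0
  1 f=>0 g=>1
  composite₁ = [0->0 1->1]
Path 2 = h;k:
  0 h=>2 k=>0
  1 h=>1 k=>1
  composite₂ = [0->0 1->1]
Equal? YES — commutes

Answer: COMMUTES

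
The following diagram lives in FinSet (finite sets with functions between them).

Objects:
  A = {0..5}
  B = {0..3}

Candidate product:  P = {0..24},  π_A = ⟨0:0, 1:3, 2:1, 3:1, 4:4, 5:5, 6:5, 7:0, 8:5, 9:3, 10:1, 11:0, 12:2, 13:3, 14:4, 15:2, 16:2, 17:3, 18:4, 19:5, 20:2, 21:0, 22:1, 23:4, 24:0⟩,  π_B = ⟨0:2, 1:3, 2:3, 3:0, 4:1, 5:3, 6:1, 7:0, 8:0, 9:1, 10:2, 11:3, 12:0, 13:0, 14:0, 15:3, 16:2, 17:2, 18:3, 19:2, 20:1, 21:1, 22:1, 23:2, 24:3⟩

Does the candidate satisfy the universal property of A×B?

Answer: NOT A VALID PRODUCT — |P|=25 ≠ |A|·|B|=24

Derivation:
|A|·|B| = 6·4 = 24;  |P| = 25
  → cardinalities differ; no bijection possible.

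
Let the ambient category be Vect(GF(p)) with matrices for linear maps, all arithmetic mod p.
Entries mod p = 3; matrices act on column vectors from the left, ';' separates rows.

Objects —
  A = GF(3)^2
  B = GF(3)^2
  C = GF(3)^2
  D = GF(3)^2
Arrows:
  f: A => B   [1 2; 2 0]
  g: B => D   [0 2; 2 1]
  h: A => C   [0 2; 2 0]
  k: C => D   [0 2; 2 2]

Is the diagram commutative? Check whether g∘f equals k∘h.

1) trace f;g:
  e0=⟨1,0⟩ f=>⟨1,2⟩ g=>⟨1,1⟩
  e1=⟨0,1⟩ f=>⟨2,0⟩ g=>⟨0,1⟩
  result₁ = [1 0; 1 1]
2) trace h;k:
  e0=⟨1,0⟩ h=>⟨0,2⟩ k=>⟨1,1⟩
  e1=⟨0,1⟩ h=>⟨2,0⟩ k=>⟨0,1⟩
  result₂ = [1 0; 1 1]
Equal? same morphism ✓

Answer: COMMUTES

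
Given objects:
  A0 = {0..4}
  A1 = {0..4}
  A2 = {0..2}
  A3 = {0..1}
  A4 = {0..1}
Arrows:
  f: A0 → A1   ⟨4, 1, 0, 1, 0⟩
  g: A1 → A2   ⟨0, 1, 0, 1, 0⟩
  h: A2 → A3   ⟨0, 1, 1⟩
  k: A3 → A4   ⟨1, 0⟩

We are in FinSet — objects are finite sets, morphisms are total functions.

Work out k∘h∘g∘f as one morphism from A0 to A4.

  0 f→4 g→0 h→0 k→1
  1 f→1 g→1 h→1 k→0
  2 f→0 g→0 h→0 k→1
  3 f→1 g→1 h→1 k→0
  4 f→0 g→0 h→0 k→1
result: ⟨1, 0, 1, 0, 1⟩

Answer: ⟨1, 0, 1, 0, 1⟩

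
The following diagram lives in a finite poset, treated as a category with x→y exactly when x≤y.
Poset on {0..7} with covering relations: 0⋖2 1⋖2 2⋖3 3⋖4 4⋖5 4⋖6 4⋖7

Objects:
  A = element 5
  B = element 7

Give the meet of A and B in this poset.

Answer: A∧B = 4

Trace:
{x : x≤A ∧ x≤B} = {0,1,2,3,4}  (A=5, B=7)
  0 ≤ 4
  1 ≤ 4
  2 ≤ 4
  3 ≤ 4
  4 ≤ 4
glb = 4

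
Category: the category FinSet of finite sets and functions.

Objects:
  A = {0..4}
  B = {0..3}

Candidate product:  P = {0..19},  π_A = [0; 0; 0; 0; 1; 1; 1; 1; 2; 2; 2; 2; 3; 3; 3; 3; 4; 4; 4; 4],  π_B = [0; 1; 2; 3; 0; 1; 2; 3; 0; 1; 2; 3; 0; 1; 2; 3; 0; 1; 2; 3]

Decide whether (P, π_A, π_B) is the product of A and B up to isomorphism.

|A|·|B| = 5·4 = 20;  |P| = 20
Check the pairing map k ↦ (π_A(k), π_B(k)):
  0 : (0,0)
  1 : (0,1)
  2 : (0,2)
  3 : (0,3)
  4 : (1,0)
  5 : (1,1)
  6 : (1,2)
  7 : (1,3)
  8 : (2,0)
  9 : (2,1)
  10 : (2,2)
  11 : (2,3)
  12 : (3,0)
  13 : (3,1)
  14 : (3,2)
  15 : (3,3)
  16 : (4,0)
  17 : (4,1)
  18 : (4,2)
  19 : (4,3)
distinct pairs in image: 20 / 20 needed
  → bijection onto A×B; projections well-typed.

Answer: VALID PRODUCT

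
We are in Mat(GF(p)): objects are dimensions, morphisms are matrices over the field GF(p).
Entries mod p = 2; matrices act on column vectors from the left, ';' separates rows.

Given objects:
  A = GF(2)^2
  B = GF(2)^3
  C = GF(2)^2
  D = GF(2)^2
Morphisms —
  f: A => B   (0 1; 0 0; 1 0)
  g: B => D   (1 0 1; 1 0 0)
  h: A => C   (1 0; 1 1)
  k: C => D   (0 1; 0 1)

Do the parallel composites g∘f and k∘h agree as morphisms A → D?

Path 1 = f;g:
  e0=⟨1,0⟩ f=>⟨0,0,1⟩ g=>⟨1,0⟩
  e1=⟨0,1⟩ f=>⟨1,0,0⟩ g=>⟨1,1⟩
  composite₁ = (1 1; 0 1)
Path 2 = h;k:
  e0=⟨1,0⟩ h=>⟨1,1⟩ k=>⟨1,1⟩
  e1=⟨0,1⟩ h=>⟨0,1⟩ k=>⟨1,1⟩
  composite₂ = (1 1; 1 1)
Equal? NO — does not commute

Answer: DOES NOT COMMUTE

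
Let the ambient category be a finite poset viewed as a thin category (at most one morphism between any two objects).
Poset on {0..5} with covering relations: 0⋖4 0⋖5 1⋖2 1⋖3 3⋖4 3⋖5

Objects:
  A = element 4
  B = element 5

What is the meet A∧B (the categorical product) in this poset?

Answer: NO MEET EXISTS

Work:
Lower bounds of A=4 and B=5: {0,1,3}
  maximal lower bounds 0 and 3 are incomparable: neither 0⊑3 nor 3⊑0
→ no greatest lower bound exists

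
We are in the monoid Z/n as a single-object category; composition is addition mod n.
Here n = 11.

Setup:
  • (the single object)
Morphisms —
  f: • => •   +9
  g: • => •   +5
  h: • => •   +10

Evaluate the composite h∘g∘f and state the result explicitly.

Answer: +2

Derivation:
  0 +9≡9 +5≡3 +10≡2  (mod 11)
⟦path⟧: +2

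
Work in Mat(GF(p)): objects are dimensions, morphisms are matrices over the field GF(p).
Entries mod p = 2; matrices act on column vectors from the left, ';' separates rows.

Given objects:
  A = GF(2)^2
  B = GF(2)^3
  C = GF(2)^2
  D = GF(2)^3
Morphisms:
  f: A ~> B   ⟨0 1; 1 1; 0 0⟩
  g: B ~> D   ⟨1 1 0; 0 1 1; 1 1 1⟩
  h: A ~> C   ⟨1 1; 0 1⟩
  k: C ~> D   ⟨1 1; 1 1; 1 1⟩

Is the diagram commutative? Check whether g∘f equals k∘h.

Answer: DOES NOT COMMUTE

Derivation:
Path 1 = f;g:
  e0=[1,0] f~>[0,1,0] g~>[1,1,1]
  e1=[0,1] f~>[1,1,0] g~>[0,1,0]
  ⟦path⟧₁ = ⟨1 0; 1 1; 1 0⟩
Path 2 = h;k:
  e0=[1,0] h~>[1,0] k~>[1,1,1]
  e1=[0,1] h~>[1,1] k~>[0,0,0]
  ⟦path⟧₂ = ⟨1 0; 1 0; 1 0⟩
Equal? NO — does not commute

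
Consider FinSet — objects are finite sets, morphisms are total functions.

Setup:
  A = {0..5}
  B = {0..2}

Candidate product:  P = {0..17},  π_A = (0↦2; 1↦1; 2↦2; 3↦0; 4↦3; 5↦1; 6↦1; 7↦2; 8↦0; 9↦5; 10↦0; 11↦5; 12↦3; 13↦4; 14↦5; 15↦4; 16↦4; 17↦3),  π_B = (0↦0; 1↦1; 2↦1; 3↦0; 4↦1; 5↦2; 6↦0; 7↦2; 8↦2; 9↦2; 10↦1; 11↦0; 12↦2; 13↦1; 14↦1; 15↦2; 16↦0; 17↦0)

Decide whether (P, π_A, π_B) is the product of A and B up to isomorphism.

|A|·|B| = 6·3 = 18;  |P| = 18
Check the pairing map k ↦ (π_A(k), π_B(k)):
  0 ↦ (2,0)
  1 ↦ (1,1)
  2 ↦ (2,1)
  3 ↦ (0,0)
  4 ↦ (3,1)
  5 ↦ (1,2)
  6 ↦ (1,0)
  7 ↦ (2,2)
  8 ↦ (0,2)
  9 ↦ (5,2)
  10 ↦ (0,1)
  11 ↦ (5,0)
  12 ↦ (3,2)
  13 ↦ (4,1)
  14 ↦ (5,1)
  15 ↦ (4,2)
  16 ↦ (4,0)
  17 ↦ (3,0)
distinct pairs in image: 18 / 18 needed
  → bijection onto A×B; projections well-typed.

Answer: VALID PRODUCT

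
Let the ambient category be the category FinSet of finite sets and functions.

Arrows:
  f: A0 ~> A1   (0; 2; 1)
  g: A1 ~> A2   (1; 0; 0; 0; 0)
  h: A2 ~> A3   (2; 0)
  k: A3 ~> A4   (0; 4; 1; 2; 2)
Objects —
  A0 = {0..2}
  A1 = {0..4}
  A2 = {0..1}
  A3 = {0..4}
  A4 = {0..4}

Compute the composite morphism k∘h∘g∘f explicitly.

Answer: (0; 1; 1)

Work:
  0 f~>0 g~>1 h~>0 k~>0
  1 f~>2 g~>0 h~>2 k~>1
  2 f~>1 g~>0 h~>2 k~>1
⟦path⟧: (0; 1; 1)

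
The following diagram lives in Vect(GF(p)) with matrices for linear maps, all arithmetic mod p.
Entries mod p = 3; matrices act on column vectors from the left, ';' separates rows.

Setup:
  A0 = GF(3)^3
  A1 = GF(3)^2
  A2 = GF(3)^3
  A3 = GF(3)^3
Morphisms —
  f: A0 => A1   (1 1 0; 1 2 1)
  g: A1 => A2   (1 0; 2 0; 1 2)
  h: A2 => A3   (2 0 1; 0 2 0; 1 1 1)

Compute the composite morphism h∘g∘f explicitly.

Answer: (2 1 2; 1 1 0; 0 2 2)

Trace:
  e0=(1,0,0) f=>(1,1) g=>(1,2,0) h=>(2,1,0)
  e1=(0,1,0) f=>(1,2) g=>(1,2,2) h=>(1,1,2)
  e2=(0,0,1) f=>(0,1) g=>(0,0,2) h=>(2,0,2)
composite: (2 1 2; 1 1 0; 0 2 2)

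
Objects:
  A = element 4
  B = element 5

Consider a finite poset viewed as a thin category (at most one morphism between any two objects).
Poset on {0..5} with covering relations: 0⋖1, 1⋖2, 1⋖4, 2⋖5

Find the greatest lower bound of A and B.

Common predecessors of 4,5: {0,1}
  0 ⊑ 1
  1 ⊑ 1
glb = 1

Answer: A∧B = 1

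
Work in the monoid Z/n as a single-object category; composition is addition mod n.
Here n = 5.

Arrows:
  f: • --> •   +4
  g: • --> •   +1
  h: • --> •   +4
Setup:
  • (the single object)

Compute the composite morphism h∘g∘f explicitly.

  0 +4≡4 +1≡0 +4≡4  (mod 5)
composite: +4

Answer: +4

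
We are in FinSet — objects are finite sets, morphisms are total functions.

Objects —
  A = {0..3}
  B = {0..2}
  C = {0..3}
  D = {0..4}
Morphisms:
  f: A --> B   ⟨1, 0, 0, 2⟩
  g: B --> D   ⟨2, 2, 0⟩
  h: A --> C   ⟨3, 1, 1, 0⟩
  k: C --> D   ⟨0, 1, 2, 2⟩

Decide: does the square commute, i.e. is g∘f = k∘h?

1) trace f;g:
  0 f-->1 g-->2
  1 f-->0 g-->2
  2 f-->0 g-->2
  3 f-->2 g-->0
  ⟦path⟧₁ = ⟨2, 2, 2, 0⟩
2) trace h;k:
  0 h-->3 k-->2
  1 h-->1 k-->1
  2 h-->1 k-->1
  3 h-->0 k-->0
  ⟦path⟧₂ = ⟨2, 1, 1, 0⟩
Equal? distinct morphisms ✗

Answer: DOES NOT COMMUTE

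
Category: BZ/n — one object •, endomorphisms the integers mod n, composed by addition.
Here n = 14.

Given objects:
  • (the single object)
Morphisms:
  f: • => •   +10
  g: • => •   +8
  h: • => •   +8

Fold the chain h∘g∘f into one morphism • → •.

  0 +10≡10 +8≡4 +8≡12  (mod 14)
⟦path⟧: +12

Answer: +12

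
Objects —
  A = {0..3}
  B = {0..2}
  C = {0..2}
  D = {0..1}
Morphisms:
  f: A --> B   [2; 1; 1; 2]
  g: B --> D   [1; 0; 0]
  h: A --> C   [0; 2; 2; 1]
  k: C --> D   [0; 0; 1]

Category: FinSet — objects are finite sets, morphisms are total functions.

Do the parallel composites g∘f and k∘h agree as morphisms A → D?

Answer: DOES NOT COMMUTE

Trace:
Along f;g (path 1):
  0 f-->2 g-->0
  1 f-->1 g-->0
  2 f-->1 g-->0
  3 f-->2 g-->0
  result₁ = [0; 0; 0; 0]
Along h;k (path 2):
  0 h-->0 k-->0
  1 h-->2 k-->1
  2 h-->2 k-->1
  3 h-->1 k-->0
  result₂ = [0; 1; 1; 0]
Equal? distinct morphisms ✗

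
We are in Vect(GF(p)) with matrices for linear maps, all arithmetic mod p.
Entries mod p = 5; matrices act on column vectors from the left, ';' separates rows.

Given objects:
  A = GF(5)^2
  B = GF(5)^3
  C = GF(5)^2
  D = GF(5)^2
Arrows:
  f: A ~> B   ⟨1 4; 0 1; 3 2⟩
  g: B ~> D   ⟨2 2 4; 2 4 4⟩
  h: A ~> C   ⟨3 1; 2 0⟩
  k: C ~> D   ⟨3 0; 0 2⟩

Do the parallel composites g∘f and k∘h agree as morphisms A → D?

1) trace f;g:
  e0=⟨1,0⟩ f~>⟨1,0,3⟩ g~>⟨4,4⟩
  e1=⟨0,1⟩ f~>⟨4,1,2⟩ g~>⟨3,0⟩
  result₁ = ⟨4 3; 4 0⟩
2) trace h;k:
  e0=⟨1,0⟩ h~>⟨3,2⟩ k~>⟨4,4⟩
  e1=⟨0,1⟩ h~>⟨1,0⟩ k~>⟨3,0⟩
  result₂ = ⟨4 3; 4 0⟩
Equal? equal; square commutes

Answer: COMMUTES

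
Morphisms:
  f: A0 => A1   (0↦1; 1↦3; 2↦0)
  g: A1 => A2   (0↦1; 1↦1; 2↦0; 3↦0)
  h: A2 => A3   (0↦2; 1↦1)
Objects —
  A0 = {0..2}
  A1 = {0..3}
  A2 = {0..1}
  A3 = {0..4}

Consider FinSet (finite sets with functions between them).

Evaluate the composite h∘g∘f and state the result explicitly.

  0 f=>1 g=>1 h=>1
  1 f=>3 g=>0 h=>2
  2 f=>0 g=>1 h=>1
composite: (0↦1; 1↦2; 2↦1)

Answer: (0↦1; 1↦2; 2↦1)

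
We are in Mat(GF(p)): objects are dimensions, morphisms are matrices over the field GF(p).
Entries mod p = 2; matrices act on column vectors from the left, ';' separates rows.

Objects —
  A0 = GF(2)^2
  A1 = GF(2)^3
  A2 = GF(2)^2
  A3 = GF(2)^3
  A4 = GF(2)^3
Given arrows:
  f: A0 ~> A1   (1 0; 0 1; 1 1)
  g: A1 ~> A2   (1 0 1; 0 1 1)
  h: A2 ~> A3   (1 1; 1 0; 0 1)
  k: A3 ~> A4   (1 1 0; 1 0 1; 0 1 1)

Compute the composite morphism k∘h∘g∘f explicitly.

Answer: (1 0; 0 1; 1 1)

Derivation:
  e0=⟨1,0⟩ f~>⟨1,0,1⟩ g~>⟨0,1⟩ h~>⟨1,0,1⟩ k~>⟨1,0,1⟩
  e1=⟨0,1⟩ f~>⟨0,1,1⟩ g~>⟨1,0⟩ h~>⟨1,1,0⟩ k~>⟨0,1,1⟩
composite: (1 0; 0 1; 1 1)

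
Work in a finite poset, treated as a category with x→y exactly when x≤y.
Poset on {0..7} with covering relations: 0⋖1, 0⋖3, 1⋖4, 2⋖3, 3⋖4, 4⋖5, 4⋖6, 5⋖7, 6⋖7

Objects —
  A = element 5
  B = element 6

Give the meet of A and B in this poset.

Answer: A∧B = 4

Trace:
{x : x<=A ∧ x<=B} = {0,1,2,3,4}  (A=5, B=6)
  0 <= 4
  1 <= 4
  2 <= 4
  3 <= 4
  4 <= 4
glb = 4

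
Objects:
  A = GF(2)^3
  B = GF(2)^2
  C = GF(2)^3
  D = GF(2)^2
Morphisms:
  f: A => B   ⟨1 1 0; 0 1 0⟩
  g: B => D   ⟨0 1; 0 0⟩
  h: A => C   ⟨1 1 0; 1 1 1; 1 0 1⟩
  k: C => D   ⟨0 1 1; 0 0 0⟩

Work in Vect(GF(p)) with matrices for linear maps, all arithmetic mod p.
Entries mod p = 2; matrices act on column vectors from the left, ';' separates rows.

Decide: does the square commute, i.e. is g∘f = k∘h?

Path 1 = f;g:
  e0=[1,0,0] f=>[1,0] g=>[0,0]
  e1=[0,1,0] f=>[1,1] g=>[1,0]
  e2=[0,0,1] f=>[0,0] g=>[0,0]
  result₁ = ⟨0 1 0; 0 0 0⟩
Path 2 = h;k:
  e0=[1,0,0] h=>[1,1,1] k=>[0,0]
  e1=[0,1,0] h=>[1,1,0] k=>[1,0]
  e2=[0,0,1] h=>[0,1,1] k=>[0,0]
  result₂ = ⟨0 1 0; 0 0 0⟩
Equal? same morphism ✓

Answer: COMMUTES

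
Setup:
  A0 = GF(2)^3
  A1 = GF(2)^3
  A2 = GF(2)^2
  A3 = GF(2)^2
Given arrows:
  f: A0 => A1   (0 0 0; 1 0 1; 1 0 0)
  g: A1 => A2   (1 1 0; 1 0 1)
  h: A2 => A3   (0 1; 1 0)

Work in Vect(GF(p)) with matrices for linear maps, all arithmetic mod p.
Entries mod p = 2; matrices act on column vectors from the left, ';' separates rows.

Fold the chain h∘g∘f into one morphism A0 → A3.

  e0=[1,0,0] f=>[0,1,1] g=>[1,1] h=>[1,1]
  e1=[0,1,0] f=>[0,0,0] g=>[0,0] h=>[0,0]
  e2=[0,0,1] f=>[0,1,0] g=>[1,0] h=>[0,1]
composite: (1 0 0; 1 0 1)

Answer: (1 0 0; 1 0 1)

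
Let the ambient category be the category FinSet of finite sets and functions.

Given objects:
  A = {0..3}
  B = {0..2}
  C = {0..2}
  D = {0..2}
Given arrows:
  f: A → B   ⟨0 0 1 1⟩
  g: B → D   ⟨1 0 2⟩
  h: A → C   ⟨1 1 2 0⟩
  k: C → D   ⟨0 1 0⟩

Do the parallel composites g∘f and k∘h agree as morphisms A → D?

Answer: COMMUTES

Work:
Along f;g (path 1):
  0 f→0 g→1
  1 f→0 g→1
  2 f→1 g→0
  3 f→1 g→0
  result₁ = ⟨1 1 0 0⟩
Along h;k (path 2):
  0 h→1 k→1
  1 h→1 k→1
  2 h→2 k→0
  3 h→0 k→0
  result₂ = ⟨1 1 0 0⟩
Equal? equal; square commutes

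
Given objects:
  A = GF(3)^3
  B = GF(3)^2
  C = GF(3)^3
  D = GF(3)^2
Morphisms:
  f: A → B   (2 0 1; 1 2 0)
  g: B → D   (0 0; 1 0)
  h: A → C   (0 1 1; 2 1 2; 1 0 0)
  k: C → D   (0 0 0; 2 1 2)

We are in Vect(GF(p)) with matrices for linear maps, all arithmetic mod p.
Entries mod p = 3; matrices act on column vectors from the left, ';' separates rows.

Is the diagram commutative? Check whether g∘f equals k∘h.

Answer: DOES NOT COMMUTE

Derivation:
1) trace f;g:
  e0=(1,0,0) f→(2,1) g→(0,2)
  e1=(0,1,0) f→(0,2) g→(0,0)
  e2=(0,0,1) f→(1,0) g→(0,1)
  composite₁ = (0 0 0; 2 0 1)
2) trace h;k:
  e0=(1,0,0) h→(0,2,1) k→(0,1)
  e1=(0,1,0) h→(1,1,0) k→(0,0)
  e2=(0,0,1) h→(1,2,0) k→(0,1)
  composite₂ = (0 0 0; 1 0 1)
Equal? differ; not commutative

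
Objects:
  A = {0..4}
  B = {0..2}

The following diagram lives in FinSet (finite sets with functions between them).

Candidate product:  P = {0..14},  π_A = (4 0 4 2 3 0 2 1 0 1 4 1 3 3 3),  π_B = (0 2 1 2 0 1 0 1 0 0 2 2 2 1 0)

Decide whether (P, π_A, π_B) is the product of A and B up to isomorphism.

|A|·|B| = 5·3 = 15;  |P| = 15
Check the pairing map k ↦ (π_A(k), π_B(k)):
  0 : (4,0)
  1 : (0,2)
  2 : (4,1)
  3 : (2,2)
  4 : (3,0)
  5 : (0,1)
  6 : (2,0)
  7 : (1,1)
  8 : (0,0)
  9 : (1,0)
  10 : (4,2)
  11 : (1,2)
  12 : (3,2)
  13 : (3,1)
  14 : (3,0)  ✗ repeats pair of k=4
distinct pairs in image: 14 / 15 needed
  → (3,0) hit at k=4 and k=14

Answer: NOT A VALID PRODUCT — duplicate pair at indices 14,4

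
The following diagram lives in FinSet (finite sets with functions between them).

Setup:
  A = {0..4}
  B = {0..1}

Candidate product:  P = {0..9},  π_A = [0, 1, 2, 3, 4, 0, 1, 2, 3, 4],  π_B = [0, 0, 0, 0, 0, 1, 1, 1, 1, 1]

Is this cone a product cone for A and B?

Answer: VALID PRODUCT

Trace:
|A|·|B| = 5·2 = 10;  |P| = 10
Check the pairing map k ↦ (π_A(k), π_B(k)):
  0 ↦ (0,0)
  1 ↦ (1,0)
  2 ↦ (2,0)
  3 ↦ (3,0)
  4 ↦ (4,0)
  5 ↦ (0,1)
  6 ↦ (1,1)
  7 ↦ (2,1)
  8 ↦ (3,1)
  9 ↦ (4,1)
distinct pairs in image: 10 / 10 needed
  → bijection onto A×B; projections well-typed.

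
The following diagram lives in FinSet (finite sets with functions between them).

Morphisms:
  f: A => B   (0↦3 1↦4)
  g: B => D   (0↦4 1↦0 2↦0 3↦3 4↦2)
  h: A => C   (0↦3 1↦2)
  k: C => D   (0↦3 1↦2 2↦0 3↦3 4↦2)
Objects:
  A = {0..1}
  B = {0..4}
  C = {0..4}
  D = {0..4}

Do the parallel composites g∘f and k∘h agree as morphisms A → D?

Along f;g (path 1):
  0 f=>3 g=>3
  1 f=>4 g=>2
  composite₁ = (0↦3 1↦2)
Along h;k (path 2):
  0 h=>3 k=>3
  1 h=>2 k=>0
  composite₂ = (0↦3 1↦0)
Equal? distinct morphisms ✗

Answer: DOES NOT COMMUTE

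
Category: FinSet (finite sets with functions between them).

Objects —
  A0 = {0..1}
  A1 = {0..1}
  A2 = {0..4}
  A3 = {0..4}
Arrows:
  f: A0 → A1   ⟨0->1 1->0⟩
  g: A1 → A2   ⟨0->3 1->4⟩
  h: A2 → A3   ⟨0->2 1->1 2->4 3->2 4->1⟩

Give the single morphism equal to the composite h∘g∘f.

  0 f→1 g→4 h→1
  1 f→0 g→3 h→2
composite: ⟨0->1 1->2⟩

Answer: ⟨0->1 1->2⟩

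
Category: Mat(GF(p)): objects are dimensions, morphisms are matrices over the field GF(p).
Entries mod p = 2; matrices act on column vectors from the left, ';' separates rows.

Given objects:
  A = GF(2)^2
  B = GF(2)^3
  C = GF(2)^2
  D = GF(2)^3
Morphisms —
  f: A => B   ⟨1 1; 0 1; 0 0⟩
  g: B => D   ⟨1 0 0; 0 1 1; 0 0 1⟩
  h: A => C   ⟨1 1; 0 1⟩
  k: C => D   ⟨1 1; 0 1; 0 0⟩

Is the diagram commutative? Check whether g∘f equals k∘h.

Along f;g (path 1):
  e0=⟨1,0⟩ f=>⟨1,0,0⟩ g=>⟨1,0,0⟩
  e1=⟨0,1⟩ f=>⟨1,1,0⟩ g=>⟨1,1,0⟩
  result₁ = ⟨1 1; 0 1; 0 0⟩
Along h;k (path 2):
  e0=⟨1,0⟩ h=>⟨1,0⟩ k=>⟨1,0,0⟩
  e1=⟨0,1⟩ h=>⟨1,1⟩ k=>⟨0,1,0⟩
  result₂ = ⟨1 0; 0 1; 0 0⟩
Equal? differ; not commutative

Answer: DOES NOT COMMUTE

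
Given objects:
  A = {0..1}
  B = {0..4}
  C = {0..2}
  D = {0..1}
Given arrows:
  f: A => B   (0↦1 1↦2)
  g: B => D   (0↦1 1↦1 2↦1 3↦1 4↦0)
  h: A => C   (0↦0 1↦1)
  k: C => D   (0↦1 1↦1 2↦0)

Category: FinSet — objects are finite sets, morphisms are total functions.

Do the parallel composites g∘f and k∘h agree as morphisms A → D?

Answer: COMMUTES

Work:
1) trace f;g:
  0 f=>1 g=>1
  1 f=>2 g=>1
  composite₁ = (0↦1 1↦1)
2) trace h;k:
  0 h=>0 k=>1
  1 h=>1 k=>1
  composite₂ = (0↦1 1↦1)
Equal? equal; square commutes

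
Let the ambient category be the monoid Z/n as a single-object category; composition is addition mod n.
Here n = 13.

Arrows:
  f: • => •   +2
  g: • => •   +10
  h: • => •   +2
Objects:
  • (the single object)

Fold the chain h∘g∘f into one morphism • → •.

  0 +2≡2 +10≡12 +2≡1  (mod 13)
⟦path⟧: +1

Answer: +1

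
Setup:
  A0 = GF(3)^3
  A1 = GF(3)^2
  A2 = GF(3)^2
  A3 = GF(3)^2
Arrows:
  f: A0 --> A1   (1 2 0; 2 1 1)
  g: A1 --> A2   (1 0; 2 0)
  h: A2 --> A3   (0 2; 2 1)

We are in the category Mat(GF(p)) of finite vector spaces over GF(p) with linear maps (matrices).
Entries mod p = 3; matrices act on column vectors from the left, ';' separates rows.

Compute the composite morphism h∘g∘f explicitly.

  e0=[1,0,0] f-->[1,2] g-->[1,2] h-->[1,1]
  e1=[0,1,0] f-->[2,1] g-->[2,1] h-->[2,2]
  e2=[0,0,1] f-->[0,1] g-->[0,0] h-->[0,0]
result: (1 2 0; 1 2 0)

Answer: (1 2 0; 1 2 0)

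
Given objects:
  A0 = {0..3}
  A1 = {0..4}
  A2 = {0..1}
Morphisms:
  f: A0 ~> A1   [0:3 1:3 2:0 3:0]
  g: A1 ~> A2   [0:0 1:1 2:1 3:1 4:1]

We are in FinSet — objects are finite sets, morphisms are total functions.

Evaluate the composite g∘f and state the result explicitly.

Answer: [0:1 1:1 2:0 3:0]

Work:
  0 f~>3 g~>1
  1 f~>3 g~>1
  2 f~>0 g~>0
  3 f~>0 g~>0
composite: [0:1 1:1 2:0 3:0]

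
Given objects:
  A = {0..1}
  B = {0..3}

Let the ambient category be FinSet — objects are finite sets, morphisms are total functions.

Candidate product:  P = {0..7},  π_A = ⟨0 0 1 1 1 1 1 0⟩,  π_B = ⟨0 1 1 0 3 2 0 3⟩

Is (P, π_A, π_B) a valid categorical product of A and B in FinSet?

Answer: NOT A VALID PRODUCT — duplicate pair at indices 3,6

Trace:
|A|·|B| = 2·4 = 8;  |P| = 8
Check the pairing map k ↦ (π_A(k), π_B(k)):
  0 : (0,0)
  1 : (0,1)
  2 : (1,1)
  3 : (1,0)
  4 : (1,3)
  5 : (1,2)
  6 : (1,0)  ✗ repeats pair of k=3
  7 : (0,3)
distinct pairs in image: 7 / 8 needed
  → (1,0) hit at k=3 and k=6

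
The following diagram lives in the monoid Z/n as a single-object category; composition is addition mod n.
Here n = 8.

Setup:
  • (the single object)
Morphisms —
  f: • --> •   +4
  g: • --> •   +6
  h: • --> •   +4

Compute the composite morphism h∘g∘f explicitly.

Answer: +6

Derivation:
  0 +4≡4 +6≡2 +4≡6  (mod 8)
⟦path⟧: +6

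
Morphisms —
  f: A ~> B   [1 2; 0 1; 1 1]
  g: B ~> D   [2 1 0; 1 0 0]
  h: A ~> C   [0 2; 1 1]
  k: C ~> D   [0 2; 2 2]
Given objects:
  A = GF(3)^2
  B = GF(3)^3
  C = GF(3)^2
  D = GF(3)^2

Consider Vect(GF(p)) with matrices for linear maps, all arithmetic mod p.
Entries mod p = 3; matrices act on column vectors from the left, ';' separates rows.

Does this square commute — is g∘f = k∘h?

Path 1 = f;g:
  e0=(1,0) f~>(1,0,1) g~>(2,1)
  e1=(0,1) f~>(2,1,1) g~>(2,2)
  result₁ = [2 2; 1 2]
Path 2 = h;k:
  e0=(1,0) h~>(0,1) k~>(2,2)
  e1=(0,1) h~>(2,1) k~>(2,0)
  result₂ = [2 2; 2 0]
Equal? differ; not commutative

Answer: DOES NOT COMMUTE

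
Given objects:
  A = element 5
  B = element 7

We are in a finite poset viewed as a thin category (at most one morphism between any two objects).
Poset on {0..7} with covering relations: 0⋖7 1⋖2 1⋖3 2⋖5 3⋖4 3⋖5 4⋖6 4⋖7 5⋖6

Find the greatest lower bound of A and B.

Answer: A∧B = 3

Trace:
Common predecessors of 5,7: {1,3}
  1 ⊑ 3
  3 ⊑ 3
glb = 3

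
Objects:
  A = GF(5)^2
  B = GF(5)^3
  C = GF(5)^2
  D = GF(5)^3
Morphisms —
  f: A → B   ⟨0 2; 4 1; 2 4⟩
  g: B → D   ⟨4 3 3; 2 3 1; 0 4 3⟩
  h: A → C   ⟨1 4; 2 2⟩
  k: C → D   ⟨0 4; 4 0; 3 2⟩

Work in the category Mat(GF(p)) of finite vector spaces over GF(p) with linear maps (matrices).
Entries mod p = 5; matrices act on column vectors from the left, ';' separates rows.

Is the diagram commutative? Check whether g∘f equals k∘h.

1) trace f;g:
  e0=(1,0) f→(0,4,2) g→(3,4,2)
  e1=(0,1) f→(2,1,4) g→(3,1,1)
  ⟦path⟧₁ = ⟨3 3; 4 1; 2 1⟩
2) trace h;k:
  e0=(1,0) h→(1,2) k→(3,4,2)
  e1=(0,1) h→(4,2) k→(3,1,1)
  ⟦path⟧₂ = ⟨3 3; 4 1; 2 1⟩
Equal? equal; square commutes

Answer: COMMUTES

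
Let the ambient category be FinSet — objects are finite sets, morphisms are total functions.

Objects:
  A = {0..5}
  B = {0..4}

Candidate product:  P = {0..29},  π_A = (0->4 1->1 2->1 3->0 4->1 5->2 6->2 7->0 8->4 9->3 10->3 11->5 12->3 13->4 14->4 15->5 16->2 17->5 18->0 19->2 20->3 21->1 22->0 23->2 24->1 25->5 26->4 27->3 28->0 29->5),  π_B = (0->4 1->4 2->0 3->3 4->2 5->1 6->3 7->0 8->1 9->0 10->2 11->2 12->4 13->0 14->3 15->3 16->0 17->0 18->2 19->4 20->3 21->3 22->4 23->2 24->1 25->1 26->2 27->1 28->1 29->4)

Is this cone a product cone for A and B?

Answer: VALID PRODUCT

Derivation:
|A|·|B| = 6·5 = 30;  |P| = 30
Check the pairing map k ↦ (π_A(k), π_B(k)):
  0 -> (4,4)
  1 -> (1,4)
  2 -> (1,0)
  3 -> (0,3)
  4 -> (1,2)
  5 -> (2,1)
  6 -> (2,3)
  7 -> (0,0)
  8 -> (4,1)
  9 -> (3,0)
  10 -> (3,2)
  11 -> (5,2)
  12 -> (3,4)
  13 -> (4,0)
  14 -> (4,3)
  15 -> (5,3)
  16 -> (2,0)
  17 -> (5,0)
  18 -> (0,2)
  19 -> (2,4)
  20 -> (3,3)
  21 -> (1,3)
  22 -> (0,4)
  23 -> (2,2)
  24 -> (1,1)
  25 -> (5,1)
  26 -> (4,2)
  27 -> (3,1)
  28 -> (0,1)
  29 -> (5,4)
distinct pairs in image: 30 / 30 needed
  → bijection onto A×B; projections well-typed.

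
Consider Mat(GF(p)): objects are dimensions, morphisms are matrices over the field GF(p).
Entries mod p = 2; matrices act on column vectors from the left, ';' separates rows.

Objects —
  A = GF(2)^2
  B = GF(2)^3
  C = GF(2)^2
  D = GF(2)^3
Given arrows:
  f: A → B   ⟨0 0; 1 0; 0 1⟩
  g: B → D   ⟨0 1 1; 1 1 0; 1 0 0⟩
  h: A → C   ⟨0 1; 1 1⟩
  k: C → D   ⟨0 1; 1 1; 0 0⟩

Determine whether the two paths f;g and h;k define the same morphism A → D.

Along f;g (path 1):
  e0=⟨1,0⟩ f→⟨0,1,0⟩ g→⟨1,1,0⟩
  e1=⟨0,1⟩ f→⟨0,0,1⟩ g→⟨1,0,0⟩
  result₁ = ⟨1 1; 1 0; 0 0⟩
Along h;k (path 2):
  e0=⟨1,0⟩ h→⟨0,1⟩ k→⟨1,1,0⟩
  e1=⟨0,1⟩ h→⟨1,1⟩ k→⟨1,0,0⟩
  result₂ = ⟨1 1; 1 0; 0 0⟩
Equal? equal; square commutes

Answer: COMMUTES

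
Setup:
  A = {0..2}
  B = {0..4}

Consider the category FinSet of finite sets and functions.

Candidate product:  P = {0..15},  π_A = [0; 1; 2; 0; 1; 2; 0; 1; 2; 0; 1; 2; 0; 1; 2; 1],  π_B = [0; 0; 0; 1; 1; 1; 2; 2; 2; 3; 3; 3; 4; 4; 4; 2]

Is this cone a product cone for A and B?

|A|·|B| = 3·5 = 15;  |P| = 16
  → cardinalities differ; no bijection possible.

Answer: NOT A VALID PRODUCT — |P|=16 ≠ |A|·|B|=15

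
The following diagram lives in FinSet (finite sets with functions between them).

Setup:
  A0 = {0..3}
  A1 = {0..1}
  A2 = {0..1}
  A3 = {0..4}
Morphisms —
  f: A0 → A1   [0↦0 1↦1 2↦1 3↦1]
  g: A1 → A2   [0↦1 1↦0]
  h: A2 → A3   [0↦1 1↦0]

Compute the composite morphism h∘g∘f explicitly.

Answer: [0↦0 1↦1 2↦1 3↦1]

Derivation:
  0 f→0 g→1 h→0
  1 f→1 g→0 h→1
  2 f→1 g→0 h→1
  3 f→1 g→0 h→1
composite: [0↦0 1↦1 2↦1 3↦1]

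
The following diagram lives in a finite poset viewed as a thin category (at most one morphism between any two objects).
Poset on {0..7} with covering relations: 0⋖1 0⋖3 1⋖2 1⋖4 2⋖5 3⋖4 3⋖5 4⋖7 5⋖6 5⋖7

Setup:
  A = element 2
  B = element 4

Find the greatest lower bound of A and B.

Answer: A∧B = 1

Derivation:
Lower bounds of A=2 and B=4: {0,1}
  0 <= 1
  1 <= 1
glb = 1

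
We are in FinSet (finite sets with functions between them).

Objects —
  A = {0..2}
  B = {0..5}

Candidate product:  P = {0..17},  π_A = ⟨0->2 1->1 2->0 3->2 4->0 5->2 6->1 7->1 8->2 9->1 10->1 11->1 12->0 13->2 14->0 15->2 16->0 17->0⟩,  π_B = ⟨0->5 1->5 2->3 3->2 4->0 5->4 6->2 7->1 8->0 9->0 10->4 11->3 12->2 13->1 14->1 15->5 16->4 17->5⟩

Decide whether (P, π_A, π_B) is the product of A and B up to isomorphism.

|A|·|B| = 3·6 = 18;  |P| = 18
Check the pairing map k ↦ (π_A(k), π_B(k)):
  0 -> (2,5)
  1 -> (1,5)
  2 -> (0,3)
  3 -> (2,2)
  4 -> (0,0)
  5 -> (2,4)
  6 -> (1,2)
  7 -> (1,1)
  8 -> (2,0)
  9 -> (1,0)
  10 -> (1,4)
  11 -> (1,3)
  12 -> (0,2)
  13 -> (2,1)
  14 -> (0,1)
  15 -> (2,5)  ✗ repeats pair of k=0
  16 -> (0,4)
  17 -> (0,5)
distinct pairs in image: 17 / 18 needed
  → (2,5) hit at k=0 and k=15

Answer: NOT A VALID PRODUCT — duplicate pair at indices 0,15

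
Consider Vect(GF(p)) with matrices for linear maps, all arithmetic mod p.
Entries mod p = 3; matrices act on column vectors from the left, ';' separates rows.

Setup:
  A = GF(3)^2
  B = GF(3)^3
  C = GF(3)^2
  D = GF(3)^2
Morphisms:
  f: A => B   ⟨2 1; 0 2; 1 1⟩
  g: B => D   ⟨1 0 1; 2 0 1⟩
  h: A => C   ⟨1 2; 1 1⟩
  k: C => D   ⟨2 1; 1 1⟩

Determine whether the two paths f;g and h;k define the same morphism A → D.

Answer: COMMUTES

Trace:
Path 1 = f;g:
  e0=⟨1,0⟩ f=>⟨2,0,1⟩ g=>⟨0,2⟩
  e1=⟨0,1⟩ f=>⟨1,2,1⟩ g=>⟨2,0⟩
  ⟦path⟧₁ = ⟨0 2; 2 0⟩
Path 2 = h;k:
  e0=⟨1,0⟩ h=>⟨1,1⟩ k=>⟨0,2⟩
  e1=⟨0,1⟩ h=>⟨2,1⟩ k=>⟨2,0⟩
  ⟦path⟧₂ = ⟨0 2; 2 0⟩
Equal? same morphism ✓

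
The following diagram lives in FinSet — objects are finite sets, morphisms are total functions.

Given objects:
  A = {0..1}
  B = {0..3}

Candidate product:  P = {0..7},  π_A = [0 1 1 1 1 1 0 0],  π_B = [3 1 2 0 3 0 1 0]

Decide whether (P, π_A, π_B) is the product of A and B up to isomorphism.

|A|·|B| = 2·4 = 8;  |P| = 8
Check the pairing map k ↦ (π_A(k), π_B(k)):
  0 ↦ (0,3)
  1 ↦ (1,1)
  2 ↦ (1,2)
  3 ↦ (1,0)
  4 ↦ (1,3)
  5 ↦ (1,0)  ✗ repeats pair of k=3
  6 ↦ (0,1)
  7 ↦ (0,0)
distinct pairs in image: 7 / 8 needed
  → (1,0) hit at k=3 and k=5

Answer: NOT A VALID PRODUCT — duplicate pair at indices 3,5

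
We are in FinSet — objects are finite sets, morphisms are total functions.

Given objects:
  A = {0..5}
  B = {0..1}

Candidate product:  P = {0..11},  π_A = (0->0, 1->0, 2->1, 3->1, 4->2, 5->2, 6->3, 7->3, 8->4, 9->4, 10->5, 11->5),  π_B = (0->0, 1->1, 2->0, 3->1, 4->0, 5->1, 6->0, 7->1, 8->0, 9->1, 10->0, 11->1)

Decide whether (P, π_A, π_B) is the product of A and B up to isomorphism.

Answer: VALID PRODUCT

Trace:
|A|·|B| = 6·2 = 12;  |P| = 12
Check the pairing map k ↦ (π_A(k), π_B(k)):
  0 -> (0,0)
  1 -> (0,1)
  2 -> (1,0)
  3 -> (1,1)
  4 -> (2,0)
  5 -> (2,1)
  6 -> (3,0)
  7 -> (3,1)
  8 -> (4,0)
  9 -> (4,1)
  10 -> (5,0)
  11 -> (5,1)
distinct pairs in image: 12 / 12 needed
  → bijection onto A×B; projections well-typed.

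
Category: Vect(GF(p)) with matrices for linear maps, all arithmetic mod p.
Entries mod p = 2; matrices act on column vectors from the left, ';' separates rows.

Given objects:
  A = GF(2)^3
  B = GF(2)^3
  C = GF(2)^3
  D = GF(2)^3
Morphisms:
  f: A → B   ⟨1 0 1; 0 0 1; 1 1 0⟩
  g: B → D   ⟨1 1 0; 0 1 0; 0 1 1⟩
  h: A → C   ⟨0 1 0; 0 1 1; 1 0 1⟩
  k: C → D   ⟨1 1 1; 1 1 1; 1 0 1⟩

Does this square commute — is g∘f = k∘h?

Along f;g (path 1):
  e0=[1,0,0] f→[1,0,1] g→[1,0,1]
  e1=[0,1,0] f→[0,0,1] g→[0,0,1]
  e2=[0,0,1] f→[1,1,0] g→[0,1,1]
  ⟦path⟧₁ = ⟨1 0 0; 0 0 1; 1 1 1⟩
Along h;k (path 2):
  e0=[1,0,0] h→[0,0,1] k→[1,1,1]
  e1=[0,1,0] h→[1,1,0] k→[0,0,1]
  e2=[0,0,1] h→[0,1,1] k→[0,0,1]
  ⟦path⟧₂ = ⟨1 0 0; 1 0 0; 1 1 1⟩
Equal? distinct morphisms ✗

Answer: DOES NOT COMMUTE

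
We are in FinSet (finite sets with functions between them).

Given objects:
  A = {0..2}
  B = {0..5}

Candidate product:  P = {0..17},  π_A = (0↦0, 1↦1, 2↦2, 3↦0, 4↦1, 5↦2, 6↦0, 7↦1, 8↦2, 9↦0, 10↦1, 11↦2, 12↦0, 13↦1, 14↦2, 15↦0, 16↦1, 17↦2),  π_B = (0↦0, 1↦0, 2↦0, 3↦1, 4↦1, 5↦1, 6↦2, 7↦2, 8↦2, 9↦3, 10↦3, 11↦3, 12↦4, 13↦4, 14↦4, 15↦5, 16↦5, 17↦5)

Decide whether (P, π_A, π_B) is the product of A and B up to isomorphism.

|A|·|B| = 3·6 = 18;  |P| = 18
Check the pairing map k ↦ (π_A(k), π_B(k)):
  0 ↦ (0,0)
  1 ↦ (1,0)
  2 ↦ (2,0)
  3 ↦ (0,1)
  4 ↦ (1,1)
  5 ↦ (2,1)
  6 ↦ (0,2)
  7 ↦ (1,2)
  8 ↦ (2,2)
  9 ↦ (0,3)
  10 ↦ (1,3)
  11 ↦ (2,3)
  12 ↦ (0,4)
  13 ↦ (1,4)
  14 ↦ (2,4)
  15 ↦ (0,5)
  16 ↦ (1,5)
  17 ↦ (2,5)
distinct pairs in image: 18 / 18 needed
  → bijection onto A×B; projections well-typed.

Answer: VALID PRODUCT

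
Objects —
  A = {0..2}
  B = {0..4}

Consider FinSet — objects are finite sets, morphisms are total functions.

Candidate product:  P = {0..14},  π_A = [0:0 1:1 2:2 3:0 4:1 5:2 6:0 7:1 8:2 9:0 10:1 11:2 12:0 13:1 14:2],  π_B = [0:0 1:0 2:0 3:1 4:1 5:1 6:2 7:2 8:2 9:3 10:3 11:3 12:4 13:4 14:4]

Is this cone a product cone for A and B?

Answer: VALID PRODUCT

Work:
|A|·|B| = 3·5 = 15;  |P| = 15
Check the pairing map k ↦ (π_A(k), π_B(k)):
  0 : (0,0)
  1 : (1,0)
  2 : (2,0)
  3 : (0,1)
  4 : (1,1)
  5 : (2,1)
  6 : (0,2)
  7 : (1,2)
  8 : (2,2)
  9 : (0,3)
  10 : (1,3)
  11 : (2,3)
  12 : (0,4)
  13 : (1,4)
  14 : (2,4)
distinct pairs in image: 15 / 15 needed
  → bijection onto A×B; projections well-typed.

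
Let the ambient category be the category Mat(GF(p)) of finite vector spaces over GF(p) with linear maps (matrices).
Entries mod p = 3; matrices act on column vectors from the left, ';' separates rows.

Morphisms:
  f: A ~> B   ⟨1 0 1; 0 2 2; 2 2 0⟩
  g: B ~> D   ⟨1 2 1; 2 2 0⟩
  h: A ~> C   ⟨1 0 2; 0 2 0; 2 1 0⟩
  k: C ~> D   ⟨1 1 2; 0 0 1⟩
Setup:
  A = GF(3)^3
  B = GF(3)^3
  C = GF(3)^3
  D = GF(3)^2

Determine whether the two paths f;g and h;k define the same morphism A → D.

1) trace f;g:
  e0=(1,0,0) f~>(1,0,2) g~>(0,2)
  e1=(0,1,0) f~>(0,2,2) g~>(0,1)
  e2=(0,0,1) f~>(1,2,0) g~>(2,0)
  composite₁ = ⟨0 0 2; 2 1 0⟩
2) trace h;k:
  e0=(1,0,0) h~>(1,0,2) k~>(2,2)
  e1=(0,1,0) h~>(0,2,1) k~>(1,1)
  e2=(0,0,1) h~>(2,0,0) k~>(2,0)
  composite₂ = ⟨2 1 2; 2 1 0⟩
Equal? distinct morphisms ✗

Answer: DOES NOT COMMUTE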